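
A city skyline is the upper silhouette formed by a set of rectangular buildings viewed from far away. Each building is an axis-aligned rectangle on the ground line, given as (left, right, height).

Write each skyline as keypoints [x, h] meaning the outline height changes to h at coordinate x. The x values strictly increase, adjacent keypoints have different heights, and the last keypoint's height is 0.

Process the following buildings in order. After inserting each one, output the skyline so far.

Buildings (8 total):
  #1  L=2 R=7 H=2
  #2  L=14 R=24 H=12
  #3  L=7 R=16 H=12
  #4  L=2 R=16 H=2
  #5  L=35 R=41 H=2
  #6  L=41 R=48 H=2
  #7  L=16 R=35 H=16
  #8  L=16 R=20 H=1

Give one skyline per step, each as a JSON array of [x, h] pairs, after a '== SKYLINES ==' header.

== SKYLINES ==
[[2,2],[7,0]]
[[2,2],[7,0],[14,12],[24,0]]
[[2,2],[7,12],[24,0]]
[[2,2],[7,12],[24,0]]
[[2,2],[7,12],[24,0],[35,2],[41,0]]
[[2,2],[7,12],[24,0],[35,2],[48,0]]
[[2,2],[7,12],[16,16],[35,2],[48,0]]
[[2,2],[7,12],[16,16],[35,2],[48,0]]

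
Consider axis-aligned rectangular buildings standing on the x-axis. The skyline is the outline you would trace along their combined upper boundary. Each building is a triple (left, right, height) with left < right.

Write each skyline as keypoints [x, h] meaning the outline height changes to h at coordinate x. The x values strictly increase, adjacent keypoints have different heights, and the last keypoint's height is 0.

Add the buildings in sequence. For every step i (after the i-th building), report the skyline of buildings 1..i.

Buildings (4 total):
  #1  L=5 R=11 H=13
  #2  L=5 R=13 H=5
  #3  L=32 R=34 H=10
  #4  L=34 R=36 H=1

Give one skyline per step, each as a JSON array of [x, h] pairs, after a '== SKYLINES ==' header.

== SKYLINES ==
[[5,13],[11,0]]
[[5,13],[11,5],[13,0]]
[[5,13],[11,5],[13,0],[32,10],[34,0]]
[[5,13],[11,5],[13,0],[32,10],[34,1],[36,0]]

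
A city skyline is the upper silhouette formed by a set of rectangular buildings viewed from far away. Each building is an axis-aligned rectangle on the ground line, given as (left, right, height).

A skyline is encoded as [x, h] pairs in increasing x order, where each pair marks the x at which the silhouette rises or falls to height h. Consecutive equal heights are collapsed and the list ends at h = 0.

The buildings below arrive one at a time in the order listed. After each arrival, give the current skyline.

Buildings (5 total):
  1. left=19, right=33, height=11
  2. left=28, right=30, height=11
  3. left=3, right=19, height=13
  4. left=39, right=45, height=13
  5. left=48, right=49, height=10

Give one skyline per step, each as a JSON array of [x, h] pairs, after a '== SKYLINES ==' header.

== SKYLINES ==
[[19,11],[33,0]]
[[19,11],[33,0]]
[[3,13],[19,11],[33,0]]
[[3,13],[19,11],[33,0],[39,13],[45,0]]
[[3,13],[19,11],[33,0],[39,13],[45,0],[48,10],[49,0]]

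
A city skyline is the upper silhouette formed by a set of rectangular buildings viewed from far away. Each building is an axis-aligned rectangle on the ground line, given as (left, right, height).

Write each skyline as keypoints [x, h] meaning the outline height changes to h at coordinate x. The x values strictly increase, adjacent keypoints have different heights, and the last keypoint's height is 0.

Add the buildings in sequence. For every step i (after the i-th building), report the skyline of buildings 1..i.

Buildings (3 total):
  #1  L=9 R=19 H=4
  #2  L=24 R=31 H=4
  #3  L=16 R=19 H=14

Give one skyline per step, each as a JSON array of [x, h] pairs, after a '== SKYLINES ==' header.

== SKYLINES ==
[[9,4],[19,0]]
[[9,4],[19,0],[24,4],[31,0]]
[[9,4],[16,14],[19,0],[24,4],[31,0]]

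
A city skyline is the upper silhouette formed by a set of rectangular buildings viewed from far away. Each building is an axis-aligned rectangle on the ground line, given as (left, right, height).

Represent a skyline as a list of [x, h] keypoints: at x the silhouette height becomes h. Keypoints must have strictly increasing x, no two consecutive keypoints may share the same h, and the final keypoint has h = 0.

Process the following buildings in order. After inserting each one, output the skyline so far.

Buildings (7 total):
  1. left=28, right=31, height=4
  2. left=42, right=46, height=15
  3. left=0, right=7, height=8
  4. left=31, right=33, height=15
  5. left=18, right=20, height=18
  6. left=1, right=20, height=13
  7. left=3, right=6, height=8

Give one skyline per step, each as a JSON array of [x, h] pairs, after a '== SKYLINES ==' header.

== SKYLINES ==
[[28,4],[31,0]]
[[28,4],[31,0],[42,15],[46,0]]
[[0,8],[7,0],[28,4],[31,0],[42,15],[46,0]]
[[0,8],[7,0],[28,4],[31,15],[33,0],[42,15],[46,0]]
[[0,8],[7,0],[18,18],[20,0],[28,4],[31,15],[33,0],[42,15],[46,0]]
[[0,8],[1,13],[18,18],[20,0],[28,4],[31,15],[33,0],[42,15],[46,0]]
[[0,8],[1,13],[18,18],[20,0],[28,4],[31,15],[33,0],[42,15],[46,0]]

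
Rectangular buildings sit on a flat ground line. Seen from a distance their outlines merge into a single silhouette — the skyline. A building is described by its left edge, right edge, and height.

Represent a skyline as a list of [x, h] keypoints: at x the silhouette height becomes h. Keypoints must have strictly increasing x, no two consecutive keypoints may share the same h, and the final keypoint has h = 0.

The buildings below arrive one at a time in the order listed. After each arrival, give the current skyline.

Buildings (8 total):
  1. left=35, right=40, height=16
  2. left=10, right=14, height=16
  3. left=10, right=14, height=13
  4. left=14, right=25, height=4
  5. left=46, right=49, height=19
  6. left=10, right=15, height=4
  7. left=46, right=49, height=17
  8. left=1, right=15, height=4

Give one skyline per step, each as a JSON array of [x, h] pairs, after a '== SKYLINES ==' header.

== SKYLINES ==
[[35,16],[40,0]]
[[10,16],[14,0],[35,16],[40,0]]
[[10,16],[14,0],[35,16],[40,0]]
[[10,16],[14,4],[25,0],[35,16],[40,0]]
[[10,16],[14,4],[25,0],[35,16],[40,0],[46,19],[49,0]]
[[10,16],[14,4],[25,0],[35,16],[40,0],[46,19],[49,0]]
[[10,16],[14,4],[25,0],[35,16],[40,0],[46,19],[49,0]]
[[1,4],[10,16],[14,4],[25,0],[35,16],[40,0],[46,19],[49,0]]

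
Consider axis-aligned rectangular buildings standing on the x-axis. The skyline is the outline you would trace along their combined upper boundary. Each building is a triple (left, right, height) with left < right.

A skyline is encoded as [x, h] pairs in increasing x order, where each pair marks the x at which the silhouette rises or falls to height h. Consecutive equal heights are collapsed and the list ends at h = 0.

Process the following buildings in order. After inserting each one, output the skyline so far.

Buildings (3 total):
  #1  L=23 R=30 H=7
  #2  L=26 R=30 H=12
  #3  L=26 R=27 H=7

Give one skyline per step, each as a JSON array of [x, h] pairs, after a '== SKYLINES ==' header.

== SKYLINES ==
[[23,7],[30,0]]
[[23,7],[26,12],[30,0]]
[[23,7],[26,12],[30,0]]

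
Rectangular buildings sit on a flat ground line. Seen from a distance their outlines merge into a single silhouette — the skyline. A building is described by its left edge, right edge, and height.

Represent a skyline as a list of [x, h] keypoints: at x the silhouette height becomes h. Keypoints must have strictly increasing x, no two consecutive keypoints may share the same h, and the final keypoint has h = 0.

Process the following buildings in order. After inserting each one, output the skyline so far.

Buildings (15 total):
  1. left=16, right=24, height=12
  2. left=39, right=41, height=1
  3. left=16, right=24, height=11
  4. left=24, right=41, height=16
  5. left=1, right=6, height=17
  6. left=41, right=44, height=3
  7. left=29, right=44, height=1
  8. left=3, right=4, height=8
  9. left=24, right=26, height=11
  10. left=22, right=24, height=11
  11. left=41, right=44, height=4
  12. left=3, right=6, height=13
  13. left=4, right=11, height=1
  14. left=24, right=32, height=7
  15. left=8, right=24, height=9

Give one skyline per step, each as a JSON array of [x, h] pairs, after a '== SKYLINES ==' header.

== SKYLINES ==
[[16,12],[24,0]]
[[16,12],[24,0],[39,1],[41,0]]
[[16,12],[24,0],[39,1],[41,0]]
[[16,12],[24,16],[41,0]]
[[1,17],[6,0],[16,12],[24,16],[41,0]]
[[1,17],[6,0],[16,12],[24,16],[41,3],[44,0]]
[[1,17],[6,0],[16,12],[24,16],[41,3],[44,0]]
[[1,17],[6,0],[16,12],[24,16],[41,3],[44,0]]
[[1,17],[6,0],[16,12],[24,16],[41,3],[44,0]]
[[1,17],[6,0],[16,12],[24,16],[41,3],[44,0]]
[[1,17],[6,0],[16,12],[24,16],[41,4],[44,0]]
[[1,17],[6,0],[16,12],[24,16],[41,4],[44,0]]
[[1,17],[6,1],[11,0],[16,12],[24,16],[41,4],[44,0]]
[[1,17],[6,1],[11,0],[16,12],[24,16],[41,4],[44,0]]
[[1,17],[6,1],[8,9],[16,12],[24,16],[41,4],[44,0]]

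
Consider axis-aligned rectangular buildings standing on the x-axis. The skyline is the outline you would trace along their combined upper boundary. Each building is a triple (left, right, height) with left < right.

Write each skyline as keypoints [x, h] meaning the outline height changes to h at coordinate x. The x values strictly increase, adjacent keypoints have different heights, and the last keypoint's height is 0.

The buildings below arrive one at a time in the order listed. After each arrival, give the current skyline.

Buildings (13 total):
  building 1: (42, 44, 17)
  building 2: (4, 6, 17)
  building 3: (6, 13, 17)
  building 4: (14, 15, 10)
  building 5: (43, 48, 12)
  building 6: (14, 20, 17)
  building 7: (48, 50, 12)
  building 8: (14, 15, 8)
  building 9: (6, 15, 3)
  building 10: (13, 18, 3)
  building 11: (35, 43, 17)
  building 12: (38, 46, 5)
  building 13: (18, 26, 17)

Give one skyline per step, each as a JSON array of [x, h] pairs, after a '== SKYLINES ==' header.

== SKYLINES ==
[[42,17],[44,0]]
[[4,17],[6,0],[42,17],[44,0]]
[[4,17],[13,0],[42,17],[44,0]]
[[4,17],[13,0],[14,10],[15,0],[42,17],[44,0]]
[[4,17],[13,0],[14,10],[15,0],[42,17],[44,12],[48,0]]
[[4,17],[13,0],[14,17],[20,0],[42,17],[44,12],[48,0]]
[[4,17],[13,0],[14,17],[20,0],[42,17],[44,12],[50,0]]
[[4,17],[13,0],[14,17],[20,0],[42,17],[44,12],[50,0]]
[[4,17],[13,3],[14,17],[20,0],[42,17],[44,12],[50,0]]
[[4,17],[13,3],[14,17],[20,0],[42,17],[44,12],[50,0]]
[[4,17],[13,3],[14,17],[20,0],[35,17],[44,12],[50,0]]
[[4,17],[13,3],[14,17],[20,0],[35,17],[44,12],[50,0]]
[[4,17],[13,3],[14,17],[26,0],[35,17],[44,12],[50,0]]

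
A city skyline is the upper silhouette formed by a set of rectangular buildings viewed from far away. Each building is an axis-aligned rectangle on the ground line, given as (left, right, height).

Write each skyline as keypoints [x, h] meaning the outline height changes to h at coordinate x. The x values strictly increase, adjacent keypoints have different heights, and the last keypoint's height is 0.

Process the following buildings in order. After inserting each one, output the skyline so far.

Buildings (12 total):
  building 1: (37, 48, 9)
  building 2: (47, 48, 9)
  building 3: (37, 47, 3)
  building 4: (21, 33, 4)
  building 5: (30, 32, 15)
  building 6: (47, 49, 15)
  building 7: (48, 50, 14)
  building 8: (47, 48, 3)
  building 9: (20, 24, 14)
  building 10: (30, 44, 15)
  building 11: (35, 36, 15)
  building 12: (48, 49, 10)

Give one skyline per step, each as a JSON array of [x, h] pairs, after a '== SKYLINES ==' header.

== SKYLINES ==
[[37,9],[48,0]]
[[37,9],[48,0]]
[[37,9],[48,0]]
[[21,4],[33,0],[37,9],[48,0]]
[[21,4],[30,15],[32,4],[33,0],[37,9],[48,0]]
[[21,4],[30,15],[32,4],[33,0],[37,9],[47,15],[49,0]]
[[21,4],[30,15],[32,4],[33,0],[37,9],[47,15],[49,14],[50,0]]
[[21,4],[30,15],[32,4],[33,0],[37,9],[47,15],[49,14],[50,0]]
[[20,14],[24,4],[30,15],[32,4],[33,0],[37,9],[47,15],[49,14],[50,0]]
[[20,14],[24,4],[30,15],[44,9],[47,15],[49,14],[50,0]]
[[20,14],[24,4],[30,15],[44,9],[47,15],[49,14],[50,0]]
[[20,14],[24,4],[30,15],[44,9],[47,15],[49,14],[50,0]]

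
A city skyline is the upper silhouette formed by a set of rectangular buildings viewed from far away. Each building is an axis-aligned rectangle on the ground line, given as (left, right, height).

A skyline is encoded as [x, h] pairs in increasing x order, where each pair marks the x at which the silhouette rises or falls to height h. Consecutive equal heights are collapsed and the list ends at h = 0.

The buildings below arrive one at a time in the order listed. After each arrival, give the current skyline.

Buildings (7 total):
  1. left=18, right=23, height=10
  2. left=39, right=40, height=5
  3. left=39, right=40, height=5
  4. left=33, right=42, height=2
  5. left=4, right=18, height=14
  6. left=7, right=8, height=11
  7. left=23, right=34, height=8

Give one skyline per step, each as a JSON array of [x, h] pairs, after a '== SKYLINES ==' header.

== SKYLINES ==
[[18,10],[23,0]]
[[18,10],[23,0],[39,5],[40,0]]
[[18,10],[23,0],[39,5],[40,0]]
[[18,10],[23,0],[33,2],[39,5],[40,2],[42,0]]
[[4,14],[18,10],[23,0],[33,2],[39,5],[40,2],[42,0]]
[[4,14],[18,10],[23,0],[33,2],[39,5],[40,2],[42,0]]
[[4,14],[18,10],[23,8],[34,2],[39,5],[40,2],[42,0]]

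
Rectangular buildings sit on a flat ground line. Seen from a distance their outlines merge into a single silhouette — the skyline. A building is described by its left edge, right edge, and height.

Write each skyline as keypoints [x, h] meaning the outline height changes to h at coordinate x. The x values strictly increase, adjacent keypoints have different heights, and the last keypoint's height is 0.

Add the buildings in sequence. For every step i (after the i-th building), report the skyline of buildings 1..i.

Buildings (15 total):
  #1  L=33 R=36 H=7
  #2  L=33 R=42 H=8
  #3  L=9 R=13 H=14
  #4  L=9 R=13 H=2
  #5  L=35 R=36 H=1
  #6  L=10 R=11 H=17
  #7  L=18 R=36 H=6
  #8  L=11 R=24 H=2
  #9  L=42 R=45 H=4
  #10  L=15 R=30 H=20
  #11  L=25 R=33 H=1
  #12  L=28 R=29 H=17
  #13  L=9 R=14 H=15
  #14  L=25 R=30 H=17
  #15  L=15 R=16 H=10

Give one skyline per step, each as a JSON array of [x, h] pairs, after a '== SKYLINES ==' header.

== SKYLINES ==
[[33,7],[36,0]]
[[33,8],[42,0]]
[[9,14],[13,0],[33,8],[42,0]]
[[9,14],[13,0],[33,8],[42,0]]
[[9,14],[13,0],[33,8],[42,0]]
[[9,14],[10,17],[11,14],[13,0],[33,8],[42,0]]
[[9,14],[10,17],[11,14],[13,0],[18,6],[33,8],[42,0]]
[[9,14],[10,17],[11,14],[13,2],[18,6],[33,8],[42,0]]
[[9,14],[10,17],[11,14],[13,2],[18,6],[33,8],[42,4],[45,0]]
[[9,14],[10,17],[11,14],[13,2],[15,20],[30,6],[33,8],[42,4],[45,0]]
[[9,14],[10,17],[11,14],[13,2],[15,20],[30,6],[33,8],[42,4],[45,0]]
[[9,14],[10,17],[11,14],[13,2],[15,20],[30,6],[33,8],[42,4],[45,0]]
[[9,15],[10,17],[11,15],[14,2],[15,20],[30,6],[33,8],[42,4],[45,0]]
[[9,15],[10,17],[11,15],[14,2],[15,20],[30,6],[33,8],[42,4],[45,0]]
[[9,15],[10,17],[11,15],[14,2],[15,20],[30,6],[33,8],[42,4],[45,0]]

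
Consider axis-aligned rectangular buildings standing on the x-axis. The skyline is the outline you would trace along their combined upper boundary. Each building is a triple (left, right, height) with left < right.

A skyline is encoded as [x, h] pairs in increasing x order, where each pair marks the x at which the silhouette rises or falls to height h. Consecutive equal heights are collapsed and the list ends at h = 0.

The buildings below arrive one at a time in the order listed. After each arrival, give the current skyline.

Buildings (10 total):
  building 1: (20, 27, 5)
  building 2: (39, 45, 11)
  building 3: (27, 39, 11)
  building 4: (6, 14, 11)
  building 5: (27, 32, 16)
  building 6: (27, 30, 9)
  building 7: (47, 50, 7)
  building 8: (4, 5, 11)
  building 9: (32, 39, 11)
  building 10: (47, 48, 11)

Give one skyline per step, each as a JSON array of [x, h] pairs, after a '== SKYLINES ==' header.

== SKYLINES ==
[[20,5],[27,0]]
[[20,5],[27,0],[39,11],[45,0]]
[[20,5],[27,11],[45,0]]
[[6,11],[14,0],[20,5],[27,11],[45,0]]
[[6,11],[14,0],[20,5],[27,16],[32,11],[45,0]]
[[6,11],[14,0],[20,5],[27,16],[32,11],[45,0]]
[[6,11],[14,0],[20,5],[27,16],[32,11],[45,0],[47,7],[50,0]]
[[4,11],[5,0],[6,11],[14,0],[20,5],[27,16],[32,11],[45,0],[47,7],[50,0]]
[[4,11],[5,0],[6,11],[14,0],[20,5],[27,16],[32,11],[45,0],[47,7],[50,0]]
[[4,11],[5,0],[6,11],[14,0],[20,5],[27,16],[32,11],[45,0],[47,11],[48,7],[50,0]]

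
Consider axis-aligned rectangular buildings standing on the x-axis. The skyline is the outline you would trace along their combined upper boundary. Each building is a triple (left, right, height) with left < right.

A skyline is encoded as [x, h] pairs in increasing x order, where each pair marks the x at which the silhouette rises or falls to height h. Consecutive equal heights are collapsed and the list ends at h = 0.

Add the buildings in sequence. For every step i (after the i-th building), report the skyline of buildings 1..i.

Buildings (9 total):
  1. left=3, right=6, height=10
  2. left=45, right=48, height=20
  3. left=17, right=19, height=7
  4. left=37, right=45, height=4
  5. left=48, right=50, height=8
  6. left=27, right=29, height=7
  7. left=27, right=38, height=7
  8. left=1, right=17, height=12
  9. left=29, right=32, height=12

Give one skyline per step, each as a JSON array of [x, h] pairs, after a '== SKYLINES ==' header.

== SKYLINES ==
[[3,10],[6,0]]
[[3,10],[6,0],[45,20],[48,0]]
[[3,10],[6,0],[17,7],[19,0],[45,20],[48,0]]
[[3,10],[6,0],[17,7],[19,0],[37,4],[45,20],[48,0]]
[[3,10],[6,0],[17,7],[19,0],[37,4],[45,20],[48,8],[50,0]]
[[3,10],[6,0],[17,7],[19,0],[27,7],[29,0],[37,4],[45,20],[48,8],[50,0]]
[[3,10],[6,0],[17,7],[19,0],[27,7],[38,4],[45,20],[48,8],[50,0]]
[[1,12],[17,7],[19,0],[27,7],[38,4],[45,20],[48,8],[50,0]]
[[1,12],[17,7],[19,0],[27,7],[29,12],[32,7],[38,4],[45,20],[48,8],[50,0]]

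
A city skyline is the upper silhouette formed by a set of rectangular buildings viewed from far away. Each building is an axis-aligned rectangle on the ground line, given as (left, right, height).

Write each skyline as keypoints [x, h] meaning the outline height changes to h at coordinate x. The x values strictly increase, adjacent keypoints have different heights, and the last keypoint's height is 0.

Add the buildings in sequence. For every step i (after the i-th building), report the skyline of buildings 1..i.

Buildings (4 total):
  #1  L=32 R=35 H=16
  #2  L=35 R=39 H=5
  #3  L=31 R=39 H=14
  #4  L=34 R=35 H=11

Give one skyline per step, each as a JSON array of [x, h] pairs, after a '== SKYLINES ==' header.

== SKYLINES ==
[[32,16],[35,0]]
[[32,16],[35,5],[39,0]]
[[31,14],[32,16],[35,14],[39,0]]
[[31,14],[32,16],[35,14],[39,0]]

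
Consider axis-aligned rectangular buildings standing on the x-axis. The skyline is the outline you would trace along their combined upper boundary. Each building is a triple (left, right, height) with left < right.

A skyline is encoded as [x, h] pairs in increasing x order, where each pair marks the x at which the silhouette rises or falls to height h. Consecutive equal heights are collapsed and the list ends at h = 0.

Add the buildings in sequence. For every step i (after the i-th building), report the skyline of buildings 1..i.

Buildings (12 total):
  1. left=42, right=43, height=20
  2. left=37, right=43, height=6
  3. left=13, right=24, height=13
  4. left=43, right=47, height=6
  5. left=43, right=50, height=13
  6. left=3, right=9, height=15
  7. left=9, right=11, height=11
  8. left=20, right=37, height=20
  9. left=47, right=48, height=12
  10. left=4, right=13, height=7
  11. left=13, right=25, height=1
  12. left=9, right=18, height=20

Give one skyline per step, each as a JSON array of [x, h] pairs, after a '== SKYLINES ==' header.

== SKYLINES ==
[[42,20],[43,0]]
[[37,6],[42,20],[43,0]]
[[13,13],[24,0],[37,6],[42,20],[43,0]]
[[13,13],[24,0],[37,6],[42,20],[43,6],[47,0]]
[[13,13],[24,0],[37,6],[42,20],[43,13],[50,0]]
[[3,15],[9,0],[13,13],[24,0],[37,6],[42,20],[43,13],[50,0]]
[[3,15],[9,11],[11,0],[13,13],[24,0],[37,6],[42,20],[43,13],[50,0]]
[[3,15],[9,11],[11,0],[13,13],[20,20],[37,6],[42,20],[43,13],[50,0]]
[[3,15],[9,11],[11,0],[13,13],[20,20],[37,6],[42,20],[43,13],[50,0]]
[[3,15],[9,11],[11,7],[13,13],[20,20],[37,6],[42,20],[43,13],[50,0]]
[[3,15],[9,11],[11,7],[13,13],[20,20],[37,6],[42,20],[43,13],[50,0]]
[[3,15],[9,20],[18,13],[20,20],[37,6],[42,20],[43,13],[50,0]]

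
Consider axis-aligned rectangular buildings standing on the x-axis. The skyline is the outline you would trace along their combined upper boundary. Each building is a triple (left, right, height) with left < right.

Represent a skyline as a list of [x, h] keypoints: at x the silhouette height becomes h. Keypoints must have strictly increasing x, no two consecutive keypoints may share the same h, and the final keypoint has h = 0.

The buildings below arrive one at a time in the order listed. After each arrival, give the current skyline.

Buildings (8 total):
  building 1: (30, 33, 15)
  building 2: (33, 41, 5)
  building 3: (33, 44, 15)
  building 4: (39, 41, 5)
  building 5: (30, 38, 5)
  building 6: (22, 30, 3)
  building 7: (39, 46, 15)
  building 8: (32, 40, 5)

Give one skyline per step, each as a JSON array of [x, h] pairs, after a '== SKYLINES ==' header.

== SKYLINES ==
[[30,15],[33,0]]
[[30,15],[33,5],[41,0]]
[[30,15],[44,0]]
[[30,15],[44,0]]
[[30,15],[44,0]]
[[22,3],[30,15],[44,0]]
[[22,3],[30,15],[46,0]]
[[22,3],[30,15],[46,0]]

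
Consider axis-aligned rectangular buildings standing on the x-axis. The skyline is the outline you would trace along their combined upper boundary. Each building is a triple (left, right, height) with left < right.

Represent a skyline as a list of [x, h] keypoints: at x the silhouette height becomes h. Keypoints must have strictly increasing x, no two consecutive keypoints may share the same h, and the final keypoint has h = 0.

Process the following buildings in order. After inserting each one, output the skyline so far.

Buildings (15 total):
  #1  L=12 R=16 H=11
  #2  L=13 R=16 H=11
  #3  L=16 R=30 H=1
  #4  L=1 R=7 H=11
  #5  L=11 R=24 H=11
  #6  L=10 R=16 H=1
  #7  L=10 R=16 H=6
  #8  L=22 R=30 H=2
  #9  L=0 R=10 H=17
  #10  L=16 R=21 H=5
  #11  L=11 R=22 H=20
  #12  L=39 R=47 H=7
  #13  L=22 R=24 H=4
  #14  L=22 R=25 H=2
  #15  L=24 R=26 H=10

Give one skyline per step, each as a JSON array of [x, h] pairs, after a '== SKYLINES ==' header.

== SKYLINES ==
[[12,11],[16,0]]
[[12,11],[16,0]]
[[12,11],[16,1],[30,0]]
[[1,11],[7,0],[12,11],[16,1],[30,0]]
[[1,11],[7,0],[11,11],[24,1],[30,0]]
[[1,11],[7,0],[10,1],[11,11],[24,1],[30,0]]
[[1,11],[7,0],[10,6],[11,11],[24,1],[30,0]]
[[1,11],[7,0],[10,6],[11,11],[24,2],[30,0]]
[[0,17],[10,6],[11,11],[24,2],[30,0]]
[[0,17],[10,6],[11,11],[24,2],[30,0]]
[[0,17],[10,6],[11,20],[22,11],[24,2],[30,0]]
[[0,17],[10,6],[11,20],[22,11],[24,2],[30,0],[39,7],[47,0]]
[[0,17],[10,6],[11,20],[22,11],[24,2],[30,0],[39,7],[47,0]]
[[0,17],[10,6],[11,20],[22,11],[24,2],[30,0],[39,7],[47,0]]
[[0,17],[10,6],[11,20],[22,11],[24,10],[26,2],[30,0],[39,7],[47,0]]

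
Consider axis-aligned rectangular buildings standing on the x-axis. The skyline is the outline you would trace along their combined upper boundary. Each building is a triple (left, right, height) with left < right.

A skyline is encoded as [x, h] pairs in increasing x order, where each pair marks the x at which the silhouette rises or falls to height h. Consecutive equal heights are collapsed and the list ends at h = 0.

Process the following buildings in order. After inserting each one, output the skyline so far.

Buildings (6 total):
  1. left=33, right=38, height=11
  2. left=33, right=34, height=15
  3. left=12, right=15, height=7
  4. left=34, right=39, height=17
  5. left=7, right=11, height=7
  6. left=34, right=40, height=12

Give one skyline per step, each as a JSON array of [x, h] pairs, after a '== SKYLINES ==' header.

== SKYLINES ==
[[33,11],[38,0]]
[[33,15],[34,11],[38,0]]
[[12,7],[15,0],[33,15],[34,11],[38,0]]
[[12,7],[15,0],[33,15],[34,17],[39,0]]
[[7,7],[11,0],[12,7],[15,0],[33,15],[34,17],[39,0]]
[[7,7],[11,0],[12,7],[15,0],[33,15],[34,17],[39,12],[40,0]]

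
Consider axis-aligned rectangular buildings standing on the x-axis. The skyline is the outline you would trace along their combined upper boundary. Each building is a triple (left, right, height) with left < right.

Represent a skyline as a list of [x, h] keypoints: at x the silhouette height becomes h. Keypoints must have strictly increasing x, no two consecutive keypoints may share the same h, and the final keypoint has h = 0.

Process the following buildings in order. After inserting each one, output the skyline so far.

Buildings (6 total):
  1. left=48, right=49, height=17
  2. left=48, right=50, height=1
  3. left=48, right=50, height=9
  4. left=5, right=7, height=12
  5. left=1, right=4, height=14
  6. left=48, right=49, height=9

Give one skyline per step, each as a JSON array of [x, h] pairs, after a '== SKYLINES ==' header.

== SKYLINES ==
[[48,17],[49,0]]
[[48,17],[49,1],[50,0]]
[[48,17],[49,9],[50,0]]
[[5,12],[7,0],[48,17],[49,9],[50,0]]
[[1,14],[4,0],[5,12],[7,0],[48,17],[49,9],[50,0]]
[[1,14],[4,0],[5,12],[7,0],[48,17],[49,9],[50,0]]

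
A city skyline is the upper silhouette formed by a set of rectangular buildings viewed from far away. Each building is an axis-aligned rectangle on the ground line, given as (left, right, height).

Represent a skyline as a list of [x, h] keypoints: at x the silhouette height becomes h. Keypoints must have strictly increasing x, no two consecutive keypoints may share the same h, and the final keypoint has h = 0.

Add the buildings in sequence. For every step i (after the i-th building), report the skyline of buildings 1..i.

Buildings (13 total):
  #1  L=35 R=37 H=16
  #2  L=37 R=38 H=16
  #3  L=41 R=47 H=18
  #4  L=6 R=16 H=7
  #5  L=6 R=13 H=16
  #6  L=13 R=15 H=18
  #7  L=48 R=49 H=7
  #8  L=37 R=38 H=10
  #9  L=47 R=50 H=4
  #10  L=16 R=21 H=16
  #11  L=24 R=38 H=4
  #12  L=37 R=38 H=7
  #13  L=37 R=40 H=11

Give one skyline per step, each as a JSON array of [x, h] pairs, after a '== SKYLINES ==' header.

== SKYLINES ==
[[35,16],[37,0]]
[[35,16],[38,0]]
[[35,16],[38,0],[41,18],[47,0]]
[[6,7],[16,0],[35,16],[38,0],[41,18],[47,0]]
[[6,16],[13,7],[16,0],[35,16],[38,0],[41,18],[47,0]]
[[6,16],[13,18],[15,7],[16,0],[35,16],[38,0],[41,18],[47,0]]
[[6,16],[13,18],[15,7],[16,0],[35,16],[38,0],[41,18],[47,0],[48,7],[49,0]]
[[6,16],[13,18],[15,7],[16,0],[35,16],[38,0],[41,18],[47,0],[48,7],[49,0]]
[[6,16],[13,18],[15,7],[16,0],[35,16],[38,0],[41,18],[47,4],[48,7],[49,4],[50,0]]
[[6,16],[13,18],[15,7],[16,16],[21,0],[35,16],[38,0],[41,18],[47,4],[48,7],[49,4],[50,0]]
[[6,16],[13,18],[15,7],[16,16],[21,0],[24,4],[35,16],[38,0],[41,18],[47,4],[48,7],[49,4],[50,0]]
[[6,16],[13,18],[15,7],[16,16],[21,0],[24,4],[35,16],[38,0],[41,18],[47,4],[48,7],[49,4],[50,0]]
[[6,16],[13,18],[15,7],[16,16],[21,0],[24,4],[35,16],[38,11],[40,0],[41,18],[47,4],[48,7],[49,4],[50,0]]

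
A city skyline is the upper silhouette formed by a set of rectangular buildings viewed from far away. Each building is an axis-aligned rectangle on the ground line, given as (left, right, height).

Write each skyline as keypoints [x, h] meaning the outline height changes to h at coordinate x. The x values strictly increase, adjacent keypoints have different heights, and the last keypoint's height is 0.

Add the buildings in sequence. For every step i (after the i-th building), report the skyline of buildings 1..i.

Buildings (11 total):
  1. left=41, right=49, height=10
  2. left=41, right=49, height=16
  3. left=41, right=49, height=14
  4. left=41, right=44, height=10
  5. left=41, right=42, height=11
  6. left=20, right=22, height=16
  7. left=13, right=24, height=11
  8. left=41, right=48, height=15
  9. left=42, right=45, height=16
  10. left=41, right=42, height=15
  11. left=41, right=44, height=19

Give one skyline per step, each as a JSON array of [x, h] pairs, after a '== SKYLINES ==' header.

== SKYLINES ==
[[41,10],[49,0]]
[[41,16],[49,0]]
[[41,16],[49,0]]
[[41,16],[49,0]]
[[41,16],[49,0]]
[[20,16],[22,0],[41,16],[49,0]]
[[13,11],[20,16],[22,11],[24,0],[41,16],[49,0]]
[[13,11],[20,16],[22,11],[24,0],[41,16],[49,0]]
[[13,11],[20,16],[22,11],[24,0],[41,16],[49,0]]
[[13,11],[20,16],[22,11],[24,0],[41,16],[49,0]]
[[13,11],[20,16],[22,11],[24,0],[41,19],[44,16],[49,0]]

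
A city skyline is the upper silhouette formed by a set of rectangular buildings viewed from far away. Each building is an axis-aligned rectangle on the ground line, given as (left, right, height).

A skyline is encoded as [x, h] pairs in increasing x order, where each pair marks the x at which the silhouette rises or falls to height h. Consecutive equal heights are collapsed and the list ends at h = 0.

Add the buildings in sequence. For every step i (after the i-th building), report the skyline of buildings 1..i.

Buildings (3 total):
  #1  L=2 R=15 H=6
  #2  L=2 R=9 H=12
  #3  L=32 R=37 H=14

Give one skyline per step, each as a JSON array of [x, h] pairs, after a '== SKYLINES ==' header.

== SKYLINES ==
[[2,6],[15,0]]
[[2,12],[9,6],[15,0]]
[[2,12],[9,6],[15,0],[32,14],[37,0]]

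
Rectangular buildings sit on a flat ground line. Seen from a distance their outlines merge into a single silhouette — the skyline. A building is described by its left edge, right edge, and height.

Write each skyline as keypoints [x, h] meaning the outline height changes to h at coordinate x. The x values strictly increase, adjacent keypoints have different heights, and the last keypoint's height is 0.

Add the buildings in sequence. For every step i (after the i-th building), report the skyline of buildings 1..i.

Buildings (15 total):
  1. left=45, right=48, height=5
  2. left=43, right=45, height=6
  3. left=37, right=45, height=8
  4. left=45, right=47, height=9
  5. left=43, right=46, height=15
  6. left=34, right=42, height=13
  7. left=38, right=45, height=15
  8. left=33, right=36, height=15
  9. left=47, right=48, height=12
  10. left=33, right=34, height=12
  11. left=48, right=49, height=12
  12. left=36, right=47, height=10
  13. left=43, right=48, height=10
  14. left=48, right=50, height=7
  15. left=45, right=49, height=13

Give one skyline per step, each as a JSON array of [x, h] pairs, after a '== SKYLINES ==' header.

== SKYLINES ==
[[45,5],[48,0]]
[[43,6],[45,5],[48,0]]
[[37,8],[45,5],[48,0]]
[[37,8],[45,9],[47,5],[48,0]]
[[37,8],[43,15],[46,9],[47,5],[48,0]]
[[34,13],[42,8],[43,15],[46,9],[47,5],[48,0]]
[[34,13],[38,15],[46,9],[47,5],[48,0]]
[[33,15],[36,13],[38,15],[46,9],[47,5],[48,0]]
[[33,15],[36,13],[38,15],[46,9],[47,12],[48,0]]
[[33,15],[36,13],[38,15],[46,9],[47,12],[48,0]]
[[33,15],[36,13],[38,15],[46,9],[47,12],[49,0]]
[[33,15],[36,13],[38,15],[46,10],[47,12],[49,0]]
[[33,15],[36,13],[38,15],[46,10],[47,12],[49,0]]
[[33,15],[36,13],[38,15],[46,10],[47,12],[49,7],[50,0]]
[[33,15],[36,13],[38,15],[46,13],[49,7],[50,0]]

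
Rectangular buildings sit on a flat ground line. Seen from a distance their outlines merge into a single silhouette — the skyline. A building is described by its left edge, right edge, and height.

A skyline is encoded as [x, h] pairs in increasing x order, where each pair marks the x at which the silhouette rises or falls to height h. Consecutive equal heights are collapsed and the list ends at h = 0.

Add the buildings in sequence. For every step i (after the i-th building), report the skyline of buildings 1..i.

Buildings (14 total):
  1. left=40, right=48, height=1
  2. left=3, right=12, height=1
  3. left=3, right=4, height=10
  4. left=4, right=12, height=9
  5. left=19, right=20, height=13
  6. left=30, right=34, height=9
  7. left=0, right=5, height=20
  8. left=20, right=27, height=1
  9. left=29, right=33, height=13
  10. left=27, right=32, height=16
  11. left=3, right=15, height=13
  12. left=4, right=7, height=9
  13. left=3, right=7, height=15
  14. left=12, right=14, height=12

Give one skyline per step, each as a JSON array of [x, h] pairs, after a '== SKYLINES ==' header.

== SKYLINES ==
[[40,1],[48,0]]
[[3,1],[12,0],[40,1],[48,0]]
[[3,10],[4,1],[12,0],[40,1],[48,0]]
[[3,10],[4,9],[12,0],[40,1],[48,0]]
[[3,10],[4,9],[12,0],[19,13],[20,0],[40,1],[48,0]]
[[3,10],[4,9],[12,0],[19,13],[20,0],[30,9],[34,0],[40,1],[48,0]]
[[0,20],[5,9],[12,0],[19,13],[20,0],[30,9],[34,0],[40,1],[48,0]]
[[0,20],[5,9],[12,0],[19,13],[20,1],[27,0],[30,9],[34,0],[40,1],[48,0]]
[[0,20],[5,9],[12,0],[19,13],[20,1],[27,0],[29,13],[33,9],[34,0],[40,1],[48,0]]
[[0,20],[5,9],[12,0],[19,13],[20,1],[27,16],[32,13],[33,9],[34,0],[40,1],[48,0]]
[[0,20],[5,13],[15,0],[19,13],[20,1],[27,16],[32,13],[33,9],[34,0],[40,1],[48,0]]
[[0,20],[5,13],[15,0],[19,13],[20,1],[27,16],[32,13],[33,9],[34,0],[40,1],[48,0]]
[[0,20],[5,15],[7,13],[15,0],[19,13],[20,1],[27,16],[32,13],[33,9],[34,0],[40,1],[48,0]]
[[0,20],[5,15],[7,13],[15,0],[19,13],[20,1],[27,16],[32,13],[33,9],[34,0],[40,1],[48,0]]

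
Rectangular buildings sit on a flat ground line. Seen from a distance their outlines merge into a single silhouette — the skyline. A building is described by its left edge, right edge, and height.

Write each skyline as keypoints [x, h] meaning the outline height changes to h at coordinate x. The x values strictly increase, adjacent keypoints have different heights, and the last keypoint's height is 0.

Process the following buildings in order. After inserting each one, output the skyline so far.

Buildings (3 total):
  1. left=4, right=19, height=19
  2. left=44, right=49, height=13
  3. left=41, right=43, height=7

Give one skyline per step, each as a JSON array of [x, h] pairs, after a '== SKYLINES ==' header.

== SKYLINES ==
[[4,19],[19,0]]
[[4,19],[19,0],[44,13],[49,0]]
[[4,19],[19,0],[41,7],[43,0],[44,13],[49,0]]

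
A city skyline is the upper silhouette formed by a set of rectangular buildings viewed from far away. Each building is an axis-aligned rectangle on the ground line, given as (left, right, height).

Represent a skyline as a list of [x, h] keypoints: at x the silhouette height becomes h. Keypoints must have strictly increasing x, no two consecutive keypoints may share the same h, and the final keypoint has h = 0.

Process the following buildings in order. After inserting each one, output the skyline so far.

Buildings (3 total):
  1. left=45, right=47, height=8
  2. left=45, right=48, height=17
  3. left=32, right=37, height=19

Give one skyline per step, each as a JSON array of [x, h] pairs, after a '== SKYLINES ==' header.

== SKYLINES ==
[[45,8],[47,0]]
[[45,17],[48,0]]
[[32,19],[37,0],[45,17],[48,0]]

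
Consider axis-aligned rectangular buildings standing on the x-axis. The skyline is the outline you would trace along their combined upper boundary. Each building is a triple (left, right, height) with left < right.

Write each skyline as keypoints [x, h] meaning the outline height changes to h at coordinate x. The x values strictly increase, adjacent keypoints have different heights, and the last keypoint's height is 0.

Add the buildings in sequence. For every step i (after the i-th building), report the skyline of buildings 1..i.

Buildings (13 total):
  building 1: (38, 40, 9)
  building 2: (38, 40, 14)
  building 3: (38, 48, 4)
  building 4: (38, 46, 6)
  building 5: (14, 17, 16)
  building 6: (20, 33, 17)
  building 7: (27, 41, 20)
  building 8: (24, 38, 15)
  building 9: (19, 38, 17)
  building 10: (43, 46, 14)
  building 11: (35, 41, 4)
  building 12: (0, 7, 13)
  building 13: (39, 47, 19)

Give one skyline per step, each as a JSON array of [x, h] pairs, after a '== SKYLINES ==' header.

== SKYLINES ==
[[38,9],[40,0]]
[[38,14],[40,0]]
[[38,14],[40,4],[48,0]]
[[38,14],[40,6],[46,4],[48,0]]
[[14,16],[17,0],[38,14],[40,6],[46,4],[48,0]]
[[14,16],[17,0],[20,17],[33,0],[38,14],[40,6],[46,4],[48,0]]
[[14,16],[17,0],[20,17],[27,20],[41,6],[46,4],[48,0]]
[[14,16],[17,0],[20,17],[27,20],[41,6],[46,4],[48,0]]
[[14,16],[17,0],[19,17],[27,20],[41,6],[46,4],[48,0]]
[[14,16],[17,0],[19,17],[27,20],[41,6],[43,14],[46,4],[48,0]]
[[14,16],[17,0],[19,17],[27,20],[41,6],[43,14],[46,4],[48,0]]
[[0,13],[7,0],[14,16],[17,0],[19,17],[27,20],[41,6],[43,14],[46,4],[48,0]]
[[0,13],[7,0],[14,16],[17,0],[19,17],[27,20],[41,19],[47,4],[48,0]]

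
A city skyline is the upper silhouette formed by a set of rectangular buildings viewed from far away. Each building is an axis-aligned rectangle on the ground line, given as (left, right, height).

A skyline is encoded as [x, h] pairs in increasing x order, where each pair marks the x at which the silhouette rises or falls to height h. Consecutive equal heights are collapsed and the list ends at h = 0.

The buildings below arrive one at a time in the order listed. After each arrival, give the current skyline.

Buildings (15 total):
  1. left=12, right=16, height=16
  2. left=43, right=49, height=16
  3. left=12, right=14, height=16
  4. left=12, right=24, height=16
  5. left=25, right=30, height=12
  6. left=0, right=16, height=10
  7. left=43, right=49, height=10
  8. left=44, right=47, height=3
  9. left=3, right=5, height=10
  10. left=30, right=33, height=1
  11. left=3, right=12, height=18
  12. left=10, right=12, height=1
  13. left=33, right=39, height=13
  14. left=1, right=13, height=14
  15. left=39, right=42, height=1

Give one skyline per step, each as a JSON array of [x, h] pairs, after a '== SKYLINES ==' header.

== SKYLINES ==
[[12,16],[16,0]]
[[12,16],[16,0],[43,16],[49,0]]
[[12,16],[16,0],[43,16],[49,0]]
[[12,16],[24,0],[43,16],[49,0]]
[[12,16],[24,0],[25,12],[30,0],[43,16],[49,0]]
[[0,10],[12,16],[24,0],[25,12],[30,0],[43,16],[49,0]]
[[0,10],[12,16],[24,0],[25,12],[30,0],[43,16],[49,0]]
[[0,10],[12,16],[24,0],[25,12],[30,0],[43,16],[49,0]]
[[0,10],[12,16],[24,0],[25,12],[30,0],[43,16],[49,0]]
[[0,10],[12,16],[24,0],[25,12],[30,1],[33,0],[43,16],[49,0]]
[[0,10],[3,18],[12,16],[24,0],[25,12],[30,1],[33,0],[43,16],[49,0]]
[[0,10],[3,18],[12,16],[24,0],[25,12],[30,1],[33,0],[43,16],[49,0]]
[[0,10],[3,18],[12,16],[24,0],[25,12],[30,1],[33,13],[39,0],[43,16],[49,0]]
[[0,10],[1,14],[3,18],[12,16],[24,0],[25,12],[30,1],[33,13],[39,0],[43,16],[49,0]]
[[0,10],[1,14],[3,18],[12,16],[24,0],[25,12],[30,1],[33,13],[39,1],[42,0],[43,16],[49,0]]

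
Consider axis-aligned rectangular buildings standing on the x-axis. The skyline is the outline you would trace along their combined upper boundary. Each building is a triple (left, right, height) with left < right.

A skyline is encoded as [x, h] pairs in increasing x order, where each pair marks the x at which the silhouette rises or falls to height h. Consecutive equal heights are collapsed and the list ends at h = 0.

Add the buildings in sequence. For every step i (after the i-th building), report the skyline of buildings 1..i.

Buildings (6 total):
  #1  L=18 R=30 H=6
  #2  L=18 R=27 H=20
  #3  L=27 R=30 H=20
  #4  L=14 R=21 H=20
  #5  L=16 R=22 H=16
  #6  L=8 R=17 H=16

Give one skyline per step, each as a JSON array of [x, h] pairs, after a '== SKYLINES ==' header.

== SKYLINES ==
[[18,6],[30,0]]
[[18,20],[27,6],[30,0]]
[[18,20],[30,0]]
[[14,20],[30,0]]
[[14,20],[30,0]]
[[8,16],[14,20],[30,0]]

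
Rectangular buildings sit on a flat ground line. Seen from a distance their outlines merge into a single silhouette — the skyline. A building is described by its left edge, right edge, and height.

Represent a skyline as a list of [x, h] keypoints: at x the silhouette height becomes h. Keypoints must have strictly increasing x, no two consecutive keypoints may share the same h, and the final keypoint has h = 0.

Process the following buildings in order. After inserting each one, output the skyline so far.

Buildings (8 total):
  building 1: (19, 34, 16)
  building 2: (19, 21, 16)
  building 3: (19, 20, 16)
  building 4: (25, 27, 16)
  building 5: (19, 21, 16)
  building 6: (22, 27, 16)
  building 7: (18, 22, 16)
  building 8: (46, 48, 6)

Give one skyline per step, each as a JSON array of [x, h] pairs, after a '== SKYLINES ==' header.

== SKYLINES ==
[[19,16],[34,0]]
[[19,16],[34,0]]
[[19,16],[34,0]]
[[19,16],[34,0]]
[[19,16],[34,0]]
[[19,16],[34,0]]
[[18,16],[34,0]]
[[18,16],[34,0],[46,6],[48,0]]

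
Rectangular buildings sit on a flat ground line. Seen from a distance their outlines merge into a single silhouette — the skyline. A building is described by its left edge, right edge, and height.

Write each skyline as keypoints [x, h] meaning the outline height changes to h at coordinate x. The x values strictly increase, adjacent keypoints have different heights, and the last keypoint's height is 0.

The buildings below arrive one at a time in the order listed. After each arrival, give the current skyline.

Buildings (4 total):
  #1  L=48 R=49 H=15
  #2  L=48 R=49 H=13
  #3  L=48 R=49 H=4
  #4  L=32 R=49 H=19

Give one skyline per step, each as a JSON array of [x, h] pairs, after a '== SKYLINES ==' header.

== SKYLINES ==
[[48,15],[49,0]]
[[48,15],[49,0]]
[[48,15],[49,0]]
[[32,19],[49,0]]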